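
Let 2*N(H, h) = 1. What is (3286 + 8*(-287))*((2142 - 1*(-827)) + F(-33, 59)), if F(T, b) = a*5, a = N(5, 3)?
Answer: 2941785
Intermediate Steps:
N(H, h) = ½ (N(H, h) = (½)*1 = ½)
a = ½ ≈ 0.50000
F(T, b) = 5/2 (F(T, b) = (½)*5 = 5/2)
(3286 + 8*(-287))*((2142 - 1*(-827)) + F(-33, 59)) = (3286 + 8*(-287))*((2142 - 1*(-827)) + 5/2) = (3286 - 2296)*((2142 + 827) + 5/2) = 990*(2969 + 5/2) = 990*(5943/2) = 2941785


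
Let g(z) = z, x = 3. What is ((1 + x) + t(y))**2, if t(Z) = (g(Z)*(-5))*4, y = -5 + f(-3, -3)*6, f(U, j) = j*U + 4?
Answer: 2119936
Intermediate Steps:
f(U, j) = 4 + U*j (f(U, j) = U*j + 4 = 4 + U*j)
y = 73 (y = -5 + (4 - 3*(-3))*6 = -5 + (4 + 9)*6 = -5 + 13*6 = -5 + 78 = 73)
t(Z) = -20*Z (t(Z) = (Z*(-5))*4 = -5*Z*4 = -20*Z)
((1 + x) + t(y))**2 = ((1 + 3) - 20*73)**2 = (4 - 1460)**2 = (-1456)**2 = 2119936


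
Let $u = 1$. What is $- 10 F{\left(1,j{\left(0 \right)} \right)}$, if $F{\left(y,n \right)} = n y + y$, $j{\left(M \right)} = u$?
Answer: $-20$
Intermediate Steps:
$j{\left(M \right)} = 1$
$F{\left(y,n \right)} = y + n y$
$- 10 F{\left(1,j{\left(0 \right)} \right)} = - 10 \cdot 1 \left(1 + 1\right) = - 10 \cdot 1 \cdot 2 = \left(-10\right) 2 = -20$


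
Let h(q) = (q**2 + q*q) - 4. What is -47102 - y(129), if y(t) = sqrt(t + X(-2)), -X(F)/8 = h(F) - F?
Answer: -47111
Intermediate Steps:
h(q) = -4 + 2*q**2 (h(q) = (q**2 + q**2) - 4 = 2*q**2 - 4 = -4 + 2*q**2)
X(F) = 32 - 16*F**2 + 8*F (X(F) = -8*((-4 + 2*F**2) - F) = -8*(-4 - F + 2*F**2) = 32 - 16*F**2 + 8*F)
y(t) = sqrt(-48 + t) (y(t) = sqrt(t + (32 - 16*(-2)**2 + 8*(-2))) = sqrt(t + (32 - 16*4 - 16)) = sqrt(t + (32 - 64 - 16)) = sqrt(t - 48) = sqrt(-48 + t))
-47102 - y(129) = -47102 - sqrt(-48 + 129) = -47102 - sqrt(81) = -47102 - 1*9 = -47102 - 9 = -47111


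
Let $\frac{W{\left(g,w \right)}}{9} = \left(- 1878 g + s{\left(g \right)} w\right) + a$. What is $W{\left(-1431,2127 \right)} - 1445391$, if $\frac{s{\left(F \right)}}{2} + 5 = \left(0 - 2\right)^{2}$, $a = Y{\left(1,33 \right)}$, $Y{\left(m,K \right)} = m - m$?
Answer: $22703085$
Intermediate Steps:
$Y{\left(m,K \right)} = 0$
$a = 0$
$s{\left(F \right)} = -2$ ($s{\left(F \right)} = -10 + 2 \left(0 - 2\right)^{2} = -10 + 2 \left(-2\right)^{2} = -10 + 2 \cdot 4 = -10 + 8 = -2$)
$W{\left(g,w \right)} = - 16902 g - 18 w$ ($W{\left(g,w \right)} = 9 \left(\left(- 1878 g - 2 w\right) + 0\right) = 9 \left(- 1878 g - 2 w\right) = - 16902 g - 18 w$)
$W{\left(-1431,2127 \right)} - 1445391 = \left(\left(-16902\right) \left(-1431\right) - 38286\right) - 1445391 = \left(24186762 - 38286\right) - 1445391 = 24148476 - 1445391 = 22703085$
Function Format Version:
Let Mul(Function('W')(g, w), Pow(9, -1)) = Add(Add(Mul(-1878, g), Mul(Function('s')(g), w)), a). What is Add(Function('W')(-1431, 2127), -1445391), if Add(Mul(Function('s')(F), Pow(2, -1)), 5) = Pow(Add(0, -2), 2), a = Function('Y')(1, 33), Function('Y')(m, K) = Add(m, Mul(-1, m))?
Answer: 22703085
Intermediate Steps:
Function('Y')(m, K) = 0
a = 0
Function('s')(F) = -2 (Function('s')(F) = Add(-10, Mul(2, Pow(Add(0, -2), 2))) = Add(-10, Mul(2, Pow(-2, 2))) = Add(-10, Mul(2, 4)) = Add(-10, 8) = -2)
Function('W')(g, w) = Add(Mul(-16902, g), Mul(-18, w)) (Function('W')(g, w) = Mul(9, Add(Add(Mul(-1878, g), Mul(-2, w)), 0)) = Mul(9, Add(Mul(-1878, g), Mul(-2, w))) = Add(Mul(-16902, g), Mul(-18, w)))
Add(Function('W')(-1431, 2127), -1445391) = Add(Add(Mul(-16902, -1431), Mul(-18, 2127)), -1445391) = Add(Add(24186762, -38286), -1445391) = Add(24148476, -1445391) = 22703085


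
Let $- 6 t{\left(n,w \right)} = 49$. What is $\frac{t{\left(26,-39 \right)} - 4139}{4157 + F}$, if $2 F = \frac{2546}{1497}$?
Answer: $- \frac{12416617}{12448604} \approx -0.99743$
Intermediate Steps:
$t{\left(n,w \right)} = - \frac{49}{6}$ ($t{\left(n,w \right)} = \left(- \frac{1}{6}\right) 49 = - \frac{49}{6}$)
$F = \frac{1273}{1497}$ ($F = \frac{2546 \cdot \frac{1}{1497}}{2} = \frac{1}{2} \cdot \frac{2546}{1497} = \frac{1273}{1497} \approx 0.85037$)
$\frac{t{\left(26,-39 \right)} - 4139}{4157 + F} = \frac{- \frac{49}{6} - 4139}{4157 + \frac{1273}{1497}} = - \frac{24883}{6 \cdot \frac{6224302}{1497}} = \left(- \frac{24883}{6}\right) \frac{1497}{6224302} = - \frac{12416617}{12448604}$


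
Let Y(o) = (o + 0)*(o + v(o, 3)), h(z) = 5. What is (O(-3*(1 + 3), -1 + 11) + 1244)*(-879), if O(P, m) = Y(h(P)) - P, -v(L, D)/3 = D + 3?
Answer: -1046889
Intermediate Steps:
v(L, D) = -9 - 3*D (v(L, D) = -3*(D + 3) = -3*(3 + D) = -9 - 3*D)
Y(o) = o*(-18 + o) (Y(o) = (o + 0)*(o + (-9 - 3*3)) = o*(o + (-9 - 9)) = o*(o - 18) = o*(-18 + o))
O(P, m) = -65 - P (O(P, m) = 5*(-18 + 5) - P = 5*(-13) - P = -65 - P)
(O(-3*(1 + 3), -1 + 11) + 1244)*(-879) = ((-65 - (-3)*(1 + 3)) + 1244)*(-879) = ((-65 - (-3)*4) + 1244)*(-879) = ((-65 - 1*(-12)) + 1244)*(-879) = ((-65 + 12) + 1244)*(-879) = (-53 + 1244)*(-879) = 1191*(-879) = -1046889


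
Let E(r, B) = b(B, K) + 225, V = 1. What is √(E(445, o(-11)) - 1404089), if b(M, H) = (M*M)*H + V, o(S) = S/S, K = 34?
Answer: 3*I*√155981 ≈ 1184.8*I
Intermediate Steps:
o(S) = 1
b(M, H) = 1 + H*M² (b(M, H) = (M*M)*H + 1 = M²*H + 1 = H*M² + 1 = 1 + H*M²)
E(r, B) = 226 + 34*B² (E(r, B) = (1 + 34*B²) + 225 = 226 + 34*B²)
√(E(445, o(-11)) - 1404089) = √((226 + 34*1²) - 1404089) = √((226 + 34*1) - 1404089) = √((226 + 34) - 1404089) = √(260 - 1404089) = √(-1403829) = 3*I*√155981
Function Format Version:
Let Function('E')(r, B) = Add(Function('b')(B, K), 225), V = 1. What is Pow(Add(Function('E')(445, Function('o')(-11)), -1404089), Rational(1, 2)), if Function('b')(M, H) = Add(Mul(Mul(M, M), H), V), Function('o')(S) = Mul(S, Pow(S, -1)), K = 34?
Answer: Mul(3, I, Pow(155981, Rational(1, 2))) ≈ Mul(1184.8, I)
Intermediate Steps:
Function('o')(S) = 1
Function('b')(M, H) = Add(1, Mul(H, Pow(M, 2))) (Function('b')(M, H) = Add(Mul(Mul(M, M), H), 1) = Add(Mul(Pow(M, 2), H), 1) = Add(Mul(H, Pow(M, 2)), 1) = Add(1, Mul(H, Pow(M, 2))))
Function('E')(r, B) = Add(226, Mul(34, Pow(B, 2))) (Function('E')(r, B) = Add(Add(1, Mul(34, Pow(B, 2))), 225) = Add(226, Mul(34, Pow(B, 2))))
Pow(Add(Function('E')(445, Function('o')(-11)), -1404089), Rational(1, 2)) = Pow(Add(Add(226, Mul(34, Pow(1, 2))), -1404089), Rational(1, 2)) = Pow(Add(Add(226, Mul(34, 1)), -1404089), Rational(1, 2)) = Pow(Add(Add(226, 34), -1404089), Rational(1, 2)) = Pow(Add(260, -1404089), Rational(1, 2)) = Pow(-1403829, Rational(1, 2)) = Mul(3, I, Pow(155981, Rational(1, 2)))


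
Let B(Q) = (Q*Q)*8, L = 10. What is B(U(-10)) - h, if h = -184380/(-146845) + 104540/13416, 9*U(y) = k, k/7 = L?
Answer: 29373268409/61851114 ≈ 474.90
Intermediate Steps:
k = 70 (k = 7*10 = 70)
U(y) = 70/9 (U(y) = (⅑)*70 = 70/9)
h = 20726533/2290782 (h = -184380*(-1/146845) + 104540*(1/13416) = 36876/29369 + 26135/3354 = 20726533/2290782 ≈ 9.0478)
B(Q) = 8*Q² (B(Q) = Q²*8 = 8*Q²)
B(U(-10)) - h = 8*(70/9)² - 1*20726533/2290782 = 8*(4900/81) - 20726533/2290782 = 39200/81 - 20726533/2290782 = 29373268409/61851114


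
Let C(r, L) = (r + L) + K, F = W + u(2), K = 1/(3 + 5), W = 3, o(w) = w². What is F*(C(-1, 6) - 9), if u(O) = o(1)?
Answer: -31/2 ≈ -15.500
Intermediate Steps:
u(O) = 1 (u(O) = 1² = 1)
K = ⅛ (K = 1/8 = ⅛ ≈ 0.12500)
F = 4 (F = 3 + 1 = 4)
C(r, L) = ⅛ + L + r (C(r, L) = (r + L) + ⅛ = (L + r) + ⅛ = ⅛ + L + r)
F*(C(-1, 6) - 9) = 4*((⅛ + 6 - 1) - 9) = 4*(41/8 - 9) = 4*(-31/8) = -31/2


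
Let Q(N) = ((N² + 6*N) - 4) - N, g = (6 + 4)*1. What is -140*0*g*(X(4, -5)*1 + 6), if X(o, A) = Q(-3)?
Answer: 0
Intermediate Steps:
g = 10 (g = 10*1 = 10)
Q(N) = -4 + N² + 5*N (Q(N) = (-4 + N² + 6*N) - N = -4 + N² + 5*N)
X(o, A) = -10 (X(o, A) = -4 + (-3)² + 5*(-3) = -4 + 9 - 15 = -10)
-140*0*g*(X(4, -5)*1 + 6) = -140*0*10*(-10*1 + 6) = -0*(-10 + 6) = -0*(-4) = -140*0 = 0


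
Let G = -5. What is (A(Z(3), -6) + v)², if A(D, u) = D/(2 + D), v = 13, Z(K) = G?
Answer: 1936/9 ≈ 215.11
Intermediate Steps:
Z(K) = -5
A(D, u) = D/(2 + D)
(A(Z(3), -6) + v)² = (-5/(2 - 5) + 13)² = (-5/(-3) + 13)² = (-5*(-⅓) + 13)² = (5/3 + 13)² = (44/3)² = 1936/9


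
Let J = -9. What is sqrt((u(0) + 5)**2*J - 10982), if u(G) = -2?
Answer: I*sqrt(11063) ≈ 105.18*I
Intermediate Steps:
sqrt((u(0) + 5)**2*J - 10982) = sqrt((-2 + 5)**2*(-9) - 10982) = sqrt(3**2*(-9) - 10982) = sqrt(9*(-9) - 10982) = sqrt(-81 - 10982) = sqrt(-11063) = I*sqrt(11063)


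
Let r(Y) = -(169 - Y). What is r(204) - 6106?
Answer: -6071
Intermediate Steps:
r(Y) = -169 + Y
r(204) - 6106 = (-169 + 204) - 6106 = 35 - 6106 = -6071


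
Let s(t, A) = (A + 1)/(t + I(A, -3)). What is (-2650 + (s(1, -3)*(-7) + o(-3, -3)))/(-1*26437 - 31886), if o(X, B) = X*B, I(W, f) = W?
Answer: 2648/58323 ≈ 0.045402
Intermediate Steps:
o(X, B) = B*X
s(t, A) = (1 + A)/(A + t) (s(t, A) = (A + 1)/(t + A) = (1 + A)/(A + t))
(-2650 + (s(1, -3)*(-7) + o(-3, -3)))/(-1*26437 - 31886) = (-2650 + (((1 - 3)/(-3 + 1))*(-7) - 3*(-3)))/(-1*26437 - 31886) = (-2650 + ((-2/(-2))*(-7) + 9))/(-26437 - 31886) = (-2650 + (-½*(-2)*(-7) + 9))/(-58323) = (-2650 + (1*(-7) + 9))*(-1/58323) = (-2650 + (-7 + 9))*(-1/58323) = (-2650 + 2)*(-1/58323) = -2648*(-1/58323) = 2648/58323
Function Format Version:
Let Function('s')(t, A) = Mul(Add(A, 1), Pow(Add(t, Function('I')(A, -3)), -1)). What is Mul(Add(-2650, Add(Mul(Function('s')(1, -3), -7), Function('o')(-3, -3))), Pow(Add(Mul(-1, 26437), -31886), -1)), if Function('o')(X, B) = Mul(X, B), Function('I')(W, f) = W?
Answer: Rational(2648, 58323) ≈ 0.045402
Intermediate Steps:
Function('o')(X, B) = Mul(B, X)
Function('s')(t, A) = Mul(Pow(Add(A, t), -1), Add(1, A)) (Function('s')(t, A) = Mul(Add(A, 1), Pow(Add(t, A), -1)) = Mul(Add(1, A), Pow(Add(A, t), -1)) = Mul(Pow(Add(A, t), -1), Add(1, A)))
Mul(Add(-2650, Add(Mul(Function('s')(1, -3), -7), Function('o')(-3, -3))), Pow(Add(Mul(-1, 26437), -31886), -1)) = Mul(Add(-2650, Add(Mul(Mul(Pow(Add(-3, 1), -1), Add(1, -3)), -7), Mul(-3, -3))), Pow(Add(Mul(-1, 26437), -31886), -1)) = Mul(Add(-2650, Add(Mul(Mul(Pow(-2, -1), -2), -7), 9)), Pow(Add(-26437, -31886), -1)) = Mul(Add(-2650, Add(Mul(Mul(Rational(-1, 2), -2), -7), 9)), Pow(-58323, -1)) = Mul(Add(-2650, Add(Mul(1, -7), 9)), Rational(-1, 58323)) = Mul(Add(-2650, Add(-7, 9)), Rational(-1, 58323)) = Mul(Add(-2650, 2), Rational(-1, 58323)) = Mul(-2648, Rational(-1, 58323)) = Rational(2648, 58323)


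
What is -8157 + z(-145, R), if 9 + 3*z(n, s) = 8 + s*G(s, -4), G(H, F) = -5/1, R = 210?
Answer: -25522/3 ≈ -8507.3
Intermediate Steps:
G(H, F) = -5 (G(H, F) = -5*1 = -5)
z(n, s) = -⅓ - 5*s/3 (z(n, s) = -3 + (8 + s*(-5))/3 = -3 + (8 - 5*s)/3 = -3 + (8/3 - 5*s/3) = -⅓ - 5*s/3)
-8157 + z(-145, R) = -8157 + (-⅓ - 5/3*210) = -8157 + (-⅓ - 350) = -8157 - 1051/3 = -25522/3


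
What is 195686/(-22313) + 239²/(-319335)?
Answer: -63763929683/7125321855 ≈ -8.9489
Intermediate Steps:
195686/(-22313) + 239²/(-319335) = 195686*(-1/22313) + 57121*(-1/319335) = -195686/22313 - 57121/319335 = -63763929683/7125321855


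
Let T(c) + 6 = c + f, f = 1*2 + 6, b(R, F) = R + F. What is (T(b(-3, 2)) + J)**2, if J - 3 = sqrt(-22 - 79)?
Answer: (4 + I*sqrt(101))**2 ≈ -85.0 + 80.399*I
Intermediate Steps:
b(R, F) = F + R
f = 8 (f = 2 + 6 = 8)
T(c) = 2 + c (T(c) = -6 + (c + 8) = -6 + (8 + c) = 2 + c)
J = 3 + I*sqrt(101) (J = 3 + sqrt(-22 - 79) = 3 + sqrt(-101) = 3 + I*sqrt(101) ≈ 3.0 + 10.05*I)
(T(b(-3, 2)) + J)**2 = ((2 + (2 - 3)) + (3 + I*sqrt(101)))**2 = ((2 - 1) + (3 + I*sqrt(101)))**2 = (1 + (3 + I*sqrt(101)))**2 = (4 + I*sqrt(101))**2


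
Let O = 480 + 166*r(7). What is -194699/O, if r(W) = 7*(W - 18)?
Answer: 194699/12302 ≈ 15.827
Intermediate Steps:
r(W) = -126 + 7*W (r(W) = 7*(-18 + W) = -126 + 7*W)
O = -12302 (O = 480 + 166*(-126 + 7*7) = 480 + 166*(-126 + 49) = 480 + 166*(-77) = 480 - 12782 = -12302)
-194699/O = -194699/(-12302) = -194699*(-1/12302) = 194699/12302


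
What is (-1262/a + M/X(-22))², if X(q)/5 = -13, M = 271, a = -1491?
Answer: 103703964961/9392517225 ≈ 11.041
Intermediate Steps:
X(q) = -65 (X(q) = 5*(-13) = -65)
(-1262/a + M/X(-22))² = (-1262/(-1491) + 271/(-65))² = (-1262*(-1/1491) + 271*(-1/65))² = (1262/1491 - 271/65)² = (-322031/96915)² = 103703964961/9392517225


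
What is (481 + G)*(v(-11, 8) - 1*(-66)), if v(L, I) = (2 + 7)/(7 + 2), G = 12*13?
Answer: 42679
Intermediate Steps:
G = 156
v(L, I) = 1 (v(L, I) = 9/9 = 9*(⅑) = 1)
(481 + G)*(v(-11, 8) - 1*(-66)) = (481 + 156)*(1 - 1*(-66)) = 637*(1 + 66) = 637*67 = 42679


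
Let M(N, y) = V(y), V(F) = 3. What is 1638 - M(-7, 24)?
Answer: 1635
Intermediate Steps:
M(N, y) = 3
1638 - M(-7, 24) = 1638 - 1*3 = 1638 - 3 = 1635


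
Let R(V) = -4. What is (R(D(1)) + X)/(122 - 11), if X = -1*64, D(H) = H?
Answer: -68/111 ≈ -0.61261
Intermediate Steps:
X = -64
(R(D(1)) + X)/(122 - 11) = (-4 - 64)/(122 - 11) = -68/111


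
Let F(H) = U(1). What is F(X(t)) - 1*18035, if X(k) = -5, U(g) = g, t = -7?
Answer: -18034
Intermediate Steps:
F(H) = 1
F(X(t)) - 1*18035 = 1 - 1*18035 = 1 - 18035 = -18034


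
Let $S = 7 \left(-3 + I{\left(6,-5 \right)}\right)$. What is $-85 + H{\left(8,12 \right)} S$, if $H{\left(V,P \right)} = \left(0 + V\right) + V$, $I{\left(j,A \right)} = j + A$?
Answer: $-309$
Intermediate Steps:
$I{\left(j,A \right)} = A + j$
$S = -14$ ($S = 7 \left(-3 + \left(-5 + 6\right)\right) = 7 \left(-3 + 1\right) = 7 \left(-2\right) = -14$)
$H{\left(V,P \right)} = 2 V$ ($H{\left(V,P \right)} = V + V = 2 V$)
$-85 + H{\left(8,12 \right)} S = -85 + 2 \cdot 8 \left(-14\right) = -85 + 16 \left(-14\right) = -85 - 224 = -309$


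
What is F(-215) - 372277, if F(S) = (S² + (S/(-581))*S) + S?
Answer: -189607352/581 ≈ -3.2635e+5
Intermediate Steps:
F(S) = S + 580*S²/581 (F(S) = (S² + (S*(-1/581))*S) + S = (S² + (-S/581)*S) + S = (S² - S²/581) + S = 580*S²/581 + S = S + 580*S²/581)
F(-215) - 372277 = (1/581)*(-215)*(581 + 580*(-215)) - 372277 = (1/581)*(-215)*(581 - 124700) - 372277 = (1/581)*(-215)*(-124119) - 372277 = 26685585/581 - 372277 = -189607352/581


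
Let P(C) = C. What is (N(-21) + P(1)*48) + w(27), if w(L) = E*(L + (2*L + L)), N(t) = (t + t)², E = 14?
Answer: 3324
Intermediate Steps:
N(t) = 4*t² (N(t) = (2*t)² = 4*t²)
w(L) = 56*L (w(L) = 14*(L + (2*L + L)) = 14*(L + 3*L) = 14*(4*L) = 56*L)
(N(-21) + P(1)*48) + w(27) = (4*(-21)² + 1*48) + 56*27 = (4*441 + 48) + 1512 = (1764 + 48) + 1512 = 1812 + 1512 = 3324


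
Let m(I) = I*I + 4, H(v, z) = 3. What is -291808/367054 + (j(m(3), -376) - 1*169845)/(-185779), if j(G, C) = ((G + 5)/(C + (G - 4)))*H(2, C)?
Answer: 1491954494791/12513034749611 ≈ 0.11923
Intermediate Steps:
m(I) = 4 + I**2 (m(I) = I**2 + 4 = 4 + I**2)
j(G, C) = 3*(5 + G)/(-4 + C + G) (j(G, C) = ((G + 5)/(C + (G - 4)))*3 = ((5 + G)/(C + (-4 + G)))*3 = ((5 + G)/(-4 + C + G))*3 = 3*(5 + G)/(-4 + C + G))
-291808/367054 + (j(m(3), -376) - 1*169845)/(-185779) = -291808/367054 + (3*(5 + (4 + 3**2))/(-4 - 376 + (4 + 3**2)) - 1*169845)/(-185779) = -291808*1/367054 + (3*(5 + (4 + 9))/(-4 - 376 + (4 + 9)) - 169845)*(-1/185779) = -145904/183527 + (3*(5 + 13)/(-4 - 376 + 13) - 169845)*(-1/185779) = -145904/183527 + (3*18/(-367) - 169845)*(-1/185779) = -145904/183527 + (3*(-1/367)*18 - 169845)*(-1/185779) = -145904/183527 + (-54/367 - 169845)*(-1/185779) = -145904/183527 - 62333169/367*(-1/185779) = -145904/183527 + 62333169/68180893 = 1491954494791/12513034749611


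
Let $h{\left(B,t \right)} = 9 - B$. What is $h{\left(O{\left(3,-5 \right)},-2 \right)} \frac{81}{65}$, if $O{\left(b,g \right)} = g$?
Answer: $\frac{1134}{65} \approx 17.446$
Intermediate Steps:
$h{\left(O{\left(3,-5 \right)},-2 \right)} \frac{81}{65} = \left(9 - -5\right) \frac{81}{65} = \left(9 + 5\right) 81 \cdot \frac{1}{65} = 14 \cdot \frac{81}{65} = \frac{1134}{65}$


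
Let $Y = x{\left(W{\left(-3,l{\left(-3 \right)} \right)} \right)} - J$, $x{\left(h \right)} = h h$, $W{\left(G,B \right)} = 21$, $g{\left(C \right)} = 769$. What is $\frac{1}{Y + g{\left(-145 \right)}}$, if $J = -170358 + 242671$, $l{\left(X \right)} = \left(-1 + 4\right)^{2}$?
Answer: $- \frac{1}{71103} \approx -1.4064 \cdot 10^{-5}$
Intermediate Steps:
$l{\left(X \right)} = 9$ ($l{\left(X \right)} = 3^{2} = 9$)
$J = 72313$
$x{\left(h \right)} = h^{2}$
$Y = -71872$ ($Y = 21^{2} - 72313 = 441 - 72313 = -71872$)
$\frac{1}{Y + g{\left(-145 \right)}} = \frac{1}{-71872 + 769} = \frac{1}{-71103} = - \frac{1}{71103}$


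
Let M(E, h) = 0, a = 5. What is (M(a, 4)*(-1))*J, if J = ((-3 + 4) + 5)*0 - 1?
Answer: 0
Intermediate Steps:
J = -1 (J = (1 + 5)*0 - 1 = 6*0 - 1 = 0 - 1 = -1)
(M(a, 4)*(-1))*J = (0*(-1))*(-1) = 0*(-1) = 0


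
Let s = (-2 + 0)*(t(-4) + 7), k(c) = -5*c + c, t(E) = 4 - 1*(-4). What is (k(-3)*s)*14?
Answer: -5040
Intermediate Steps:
t(E) = 8 (t(E) = 4 + 4 = 8)
k(c) = -4*c
s = -30 (s = (-2 + 0)*(8 + 7) = -2*15 = -30)
(k(-3)*s)*14 = (-4*(-3)*(-30))*14 = (12*(-30))*14 = -360*14 = -5040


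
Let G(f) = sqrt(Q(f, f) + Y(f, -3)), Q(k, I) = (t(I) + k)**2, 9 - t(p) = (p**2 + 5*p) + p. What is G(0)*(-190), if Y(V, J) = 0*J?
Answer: -1710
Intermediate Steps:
t(p) = 9 - p**2 - 6*p (t(p) = 9 - ((p**2 + 5*p) + p) = 9 - (p**2 + 6*p) = 9 + (-p**2 - 6*p) = 9 - p**2 - 6*p)
Y(V, J) = 0
Q(k, I) = (9 + k - I**2 - 6*I)**2 (Q(k, I) = ((9 - I**2 - 6*I) + k)**2 = (9 + k - I**2 - 6*I)**2)
G(f) = sqrt((-9 + f**2 + 5*f)**2) (G(f) = sqrt((-9 + f**2 - f + 6*f)**2 + 0) = sqrt((-9 + f**2 + 5*f)**2 + 0) = sqrt((-9 + f**2 + 5*f)**2))
G(0)*(-190) = sqrt((-9 + 0**2 + 5*0)**2)*(-190) = sqrt((-9 + 0 + 0)**2)*(-190) = sqrt((-9)**2)*(-190) = sqrt(81)*(-190) = 9*(-190) = -1710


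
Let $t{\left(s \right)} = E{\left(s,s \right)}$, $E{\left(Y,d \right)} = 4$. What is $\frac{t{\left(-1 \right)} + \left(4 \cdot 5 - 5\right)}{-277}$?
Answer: $- \frac{19}{277} \approx -0.068592$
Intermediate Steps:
$t{\left(s \right)} = 4$
$\frac{t{\left(-1 \right)} + \left(4 \cdot 5 - 5\right)}{-277} = \frac{4 + \left(4 \cdot 5 - 5\right)}{-277} = \left(4 + \left(20 - 5\right)\right) \left(- \frac{1}{277}\right) = \left(4 + 15\right) \left(- \frac{1}{277}\right) = 19 \left(- \frac{1}{277}\right) = - \frac{19}{277}$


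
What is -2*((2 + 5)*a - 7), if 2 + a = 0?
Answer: 42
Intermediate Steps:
a = -2 (a = -2 + 0 = -2)
-2*((2 + 5)*a - 7) = -2*((2 + 5)*(-2) - 7) = -2*(7*(-2) - 7) = -2*(-14 - 7) = -2*(-21) = 42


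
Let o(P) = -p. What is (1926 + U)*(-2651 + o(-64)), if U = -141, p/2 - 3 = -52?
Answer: -4557105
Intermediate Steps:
p = -98 (p = 6 + 2*(-52) = 6 - 104 = -98)
o(P) = 98 (o(P) = -1*(-98) = 98)
(1926 + U)*(-2651 + o(-64)) = (1926 - 141)*(-2651 + 98) = 1785*(-2553) = -4557105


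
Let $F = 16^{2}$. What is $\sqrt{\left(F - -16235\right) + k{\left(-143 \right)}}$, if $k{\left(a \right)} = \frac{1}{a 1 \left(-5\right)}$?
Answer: $\frac{7 \sqrt{172053310}}{715} \approx 128.42$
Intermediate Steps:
$F = 256$
$k{\left(a \right)} = - \frac{1}{5 a}$ ($k{\left(a \right)} = \frac{1}{a \left(-5\right)} = \frac{1}{\left(-5\right) a} = - \frac{1}{5 a}$)
$\sqrt{\left(F - -16235\right) + k{\left(-143 \right)}} = \sqrt{\left(256 - -16235\right) - \frac{1}{5 \left(-143\right)}} = \sqrt{\left(256 + 16235\right) - - \frac{1}{715}} = \sqrt{16491 + \frac{1}{715}} = \sqrt{\frac{11791066}{715}} = \frac{7 \sqrt{172053310}}{715}$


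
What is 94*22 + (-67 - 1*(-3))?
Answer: 2004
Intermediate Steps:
94*22 + (-67 - 1*(-3)) = 2068 + (-67 + 3) = 2068 - 64 = 2004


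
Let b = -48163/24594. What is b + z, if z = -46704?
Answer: -1148686339/24594 ≈ -46706.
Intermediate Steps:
b = -48163/24594 (b = -48163*1/24594 = -48163/24594 ≈ -1.9583)
b + z = -48163/24594 - 46704 = -1148686339/24594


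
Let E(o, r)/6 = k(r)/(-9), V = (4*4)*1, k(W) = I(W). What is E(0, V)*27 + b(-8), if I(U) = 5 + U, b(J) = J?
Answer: -386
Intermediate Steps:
k(W) = 5 + W
V = 16 (V = 16*1 = 16)
E(o, r) = -10/3 - 2*r/3 (E(o, r) = 6*((5 + r)/(-9)) = 6*((5 + r)*(-⅑)) = 6*(-5/9 - r/9) = -10/3 - 2*r/3)
E(0, V)*27 + b(-8) = (-10/3 - ⅔*16)*27 - 8 = (-10/3 - 32/3)*27 - 8 = -14*27 - 8 = -378 - 8 = -386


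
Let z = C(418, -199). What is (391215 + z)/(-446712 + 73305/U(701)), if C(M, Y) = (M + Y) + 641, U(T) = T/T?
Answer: -392075/373407 ≈ -1.0500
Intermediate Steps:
U(T) = 1
C(M, Y) = 641 + M + Y
z = 860 (z = 641 + 418 - 199 = 860)
(391215 + z)/(-446712 + 73305/U(701)) = (391215 + 860)/(-446712 + 73305/1) = 392075/(-446712 + 73305*1) = 392075/(-446712 + 73305) = 392075/(-373407) = 392075*(-1/373407) = -392075/373407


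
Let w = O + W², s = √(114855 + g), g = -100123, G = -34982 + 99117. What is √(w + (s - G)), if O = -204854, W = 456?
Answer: √(-61053 + 2*√3683) ≈ 246.84*I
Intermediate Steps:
G = 64135
s = 2*√3683 (s = √(114855 - 100123) = √14732 = 2*√3683 ≈ 121.38)
w = 3082 (w = -204854 + 456² = -204854 + 207936 = 3082)
√(w + (s - G)) = √(3082 + (2*√3683 - 1*64135)) = √(3082 + (2*√3683 - 64135)) = √(3082 + (-64135 + 2*√3683)) = √(-61053 + 2*√3683)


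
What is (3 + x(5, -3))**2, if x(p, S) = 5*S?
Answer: 144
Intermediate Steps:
(3 + x(5, -3))**2 = (3 + 5*(-3))**2 = (3 - 15)**2 = (-12)**2 = 144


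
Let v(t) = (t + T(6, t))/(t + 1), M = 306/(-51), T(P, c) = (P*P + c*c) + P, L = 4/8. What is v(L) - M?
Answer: 69/2 ≈ 34.500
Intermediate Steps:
L = 1/2 (L = 4*(1/8) = 1/2 ≈ 0.50000)
T(P, c) = P + P**2 + c**2 (T(P, c) = (P**2 + c**2) + P = P + P**2 + c**2)
M = -6 (M = 306*(-1/51) = -6)
v(t) = (42 + t + t**2)/(1 + t) (v(t) = (t + (6 + 6**2 + t**2))/(t + 1) = (t + (6 + 36 + t**2))/(1 + t) = (t + (42 + t**2))/(1 + t) = (42 + t + t**2)/(1 + t))
v(L) - M = (42 + 1/2 + (1/2)**2)/(1 + 1/2) - 1*(-6) = (42 + 1/2 + 1/4)/(3/2) + 6 = (2/3)*(171/4) + 6 = 57/2 + 6 = 69/2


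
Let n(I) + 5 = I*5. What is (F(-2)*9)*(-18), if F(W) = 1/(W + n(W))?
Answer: 162/17 ≈ 9.5294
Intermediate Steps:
n(I) = -5 + 5*I (n(I) = -5 + I*5 = -5 + 5*I)
F(W) = 1/(-5 + 6*W) (F(W) = 1/(W + (-5 + 5*W)) = 1/(-5 + 6*W))
(F(-2)*9)*(-18) = (9/(-5 + 6*(-2)))*(-18) = (9/(-5 - 12))*(-18) = (9/(-17))*(-18) = -1/17*9*(-18) = -9/17*(-18) = 162/17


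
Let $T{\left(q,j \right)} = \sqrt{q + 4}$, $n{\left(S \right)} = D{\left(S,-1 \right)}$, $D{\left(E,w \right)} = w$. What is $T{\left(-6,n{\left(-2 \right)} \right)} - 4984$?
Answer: $-4984 + i \sqrt{2} \approx -4984.0 + 1.4142 i$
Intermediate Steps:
$n{\left(S \right)} = -1$
$T{\left(q,j \right)} = \sqrt{4 + q}$
$T{\left(-6,n{\left(-2 \right)} \right)} - 4984 = \sqrt{4 - 6} - 4984 = \sqrt{-2} - 4984 = i \sqrt{2} - 4984 = -4984 + i \sqrt{2}$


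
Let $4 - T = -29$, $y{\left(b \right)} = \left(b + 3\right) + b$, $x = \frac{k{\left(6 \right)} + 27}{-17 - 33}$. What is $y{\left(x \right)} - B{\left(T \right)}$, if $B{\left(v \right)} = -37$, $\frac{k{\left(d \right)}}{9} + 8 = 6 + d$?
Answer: $\frac{937}{25} \approx 37.48$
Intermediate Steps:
$k{\left(d \right)} = -18 + 9 d$ ($k{\left(d \right)} = -72 + 9 \left(6 + d\right) = -72 + \left(54 + 9 d\right) = -18 + 9 d$)
$x = - \frac{63}{50}$ ($x = \frac{\left(-18 + 9 \cdot 6\right) + 27}{-17 - 33} = \frac{\left(-18 + 54\right) + 27}{-50} = \left(36 + 27\right) \left(- \frac{1}{50}\right) = 63 \left(- \frac{1}{50}\right) = - \frac{63}{50} \approx -1.26$)
$y{\left(b \right)} = 3 + 2 b$ ($y{\left(b \right)} = \left(3 + b\right) + b = 3 + 2 b$)
$T = 33$ ($T = 4 - -29 = 4 + 29 = 33$)
$y{\left(x \right)} - B{\left(T \right)} = \left(3 + 2 \left(- \frac{63}{50}\right)\right) - -37 = \left(3 - \frac{63}{25}\right) + 37 = \frac{12}{25} + 37 = \frac{937}{25}$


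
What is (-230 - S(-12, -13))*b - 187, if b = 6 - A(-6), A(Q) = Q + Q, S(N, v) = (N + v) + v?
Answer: -3643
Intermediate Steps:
S(N, v) = N + 2*v
A(Q) = 2*Q
b = 18 (b = 6 - 2*(-6) = 6 - 1*(-12) = 6 + 12 = 18)
(-230 - S(-12, -13))*b - 187 = (-230 - (-12 + 2*(-13)))*18 - 187 = (-230 - (-12 - 26))*18 - 187 = (-230 - 1*(-38))*18 - 187 = (-230 + 38)*18 - 187 = -192*18 - 187 = -3456 - 187 = -3643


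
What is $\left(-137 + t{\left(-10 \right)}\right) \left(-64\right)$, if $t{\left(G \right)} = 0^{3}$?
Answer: $8768$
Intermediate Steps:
$t{\left(G \right)} = 0$
$\left(-137 + t{\left(-10 \right)}\right) \left(-64\right) = \left(-137 + 0\right) \left(-64\right) = \left(-137\right) \left(-64\right) = 8768$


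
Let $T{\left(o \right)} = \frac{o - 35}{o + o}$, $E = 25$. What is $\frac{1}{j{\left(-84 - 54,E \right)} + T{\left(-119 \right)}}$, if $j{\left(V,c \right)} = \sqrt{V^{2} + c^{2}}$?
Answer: $- \frac{187}{5684220} + \frac{289 \sqrt{19669}}{5684220} \approx 0.0070976$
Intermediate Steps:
$T{\left(o \right)} = \frac{-35 + o}{2 o}$
$\frac{1}{j{\left(-84 - 54,E \right)} + T{\left(-119 \right)}} = \frac{1}{\sqrt{\left(-84 - 54\right)^{2} + 25^{2}} + \frac{-35 - 119}{2 \left(-119\right)}} = \frac{1}{\sqrt{\left(-138\right)^{2} + 625} + \frac{1}{2} \left(- \frac{1}{119}\right) \left(-154\right)} = \frac{1}{\sqrt{19044 + 625} + \frac{11}{17}} = \frac{1}{\sqrt{19669} + \frac{11}{17}} = \frac{1}{\frac{11}{17} + \sqrt{19669}}$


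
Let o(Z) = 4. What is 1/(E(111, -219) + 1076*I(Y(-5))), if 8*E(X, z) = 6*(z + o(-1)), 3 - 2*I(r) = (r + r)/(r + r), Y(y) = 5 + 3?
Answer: 4/3659 ≈ 0.0010932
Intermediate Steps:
Y(y) = 8
I(r) = 1 (I(r) = 3/2 - (r + r)/(2*(r + r)) = 3/2 - 2*r/(2*(2*r)) = 3/2 - 2*r*1/(2*r)/2 = 3/2 - ½*1 = 3/2 - ½ = 1)
E(X, z) = 3 + 3*z/4 (E(X, z) = (6*(z + 4))/8 = (6*(4 + z))/8 = (24 + 6*z)/8 = 3 + 3*z/4)
1/(E(111, -219) + 1076*I(Y(-5))) = 1/((3 + (¾)*(-219)) + 1076*1) = 1/((3 - 657/4) + 1076) = 1/(-645/4 + 1076) = 1/(3659/4) = 4/3659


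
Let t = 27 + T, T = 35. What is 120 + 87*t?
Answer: 5514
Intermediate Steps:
t = 62 (t = 27 + 35 = 62)
120 + 87*t = 120 + 87*62 = 120 + 5394 = 5514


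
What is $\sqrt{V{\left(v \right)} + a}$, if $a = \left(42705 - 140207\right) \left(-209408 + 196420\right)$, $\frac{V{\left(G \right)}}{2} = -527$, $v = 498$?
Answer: $7 \sqrt{25843978} \approx 35586.0$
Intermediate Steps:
$V{\left(G \right)} = -1054$ ($V{\left(G \right)} = 2 \left(-527\right) = -1054$)
$a = 1266355976$ ($a = \left(-97502\right) \left(-12988\right) = 1266355976$)
$\sqrt{V{\left(v \right)} + a} = \sqrt{-1054 + 1266355976} = \sqrt{1266354922} = 7 \sqrt{25843978}$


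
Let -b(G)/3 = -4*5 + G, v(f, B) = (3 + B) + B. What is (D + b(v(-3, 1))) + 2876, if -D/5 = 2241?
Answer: -8284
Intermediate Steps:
v(f, B) = 3 + 2*B
b(G) = 60 - 3*G (b(G) = -3*(-4*5 + G) = -3*(-20 + G) = 60 - 3*G)
D = -11205 (D = -5*2241 = -11205)
(D + b(v(-3, 1))) + 2876 = (-11205 + (60 - 3*(3 + 2*1))) + 2876 = (-11205 + (60 - 3*(3 + 2))) + 2876 = (-11205 + (60 - 3*5)) + 2876 = (-11205 + (60 - 15)) + 2876 = (-11205 + 45) + 2876 = -11160 + 2876 = -8284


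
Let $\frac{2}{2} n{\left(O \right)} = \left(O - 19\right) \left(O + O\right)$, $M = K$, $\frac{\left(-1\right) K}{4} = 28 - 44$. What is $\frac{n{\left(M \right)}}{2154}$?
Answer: $\frac{960}{359} \approx 2.6741$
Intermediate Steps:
$K = 64$ ($K = - 4 \left(28 - 44\right) = \left(-4\right) \left(-16\right) = 64$)
$M = 64$
$n{\left(O \right)} = 2 O \left(-19 + O\right)$ ($n{\left(O \right)} = \left(O - 19\right) \left(O + O\right) = \left(-19 + O\right) 2 O = 2 O \left(-19 + O\right)$)
$\frac{n{\left(M \right)}}{2154} = \frac{2 \cdot 64 \left(-19 + 64\right)}{2154} = 2 \cdot 64 \cdot 45 \cdot \frac{1}{2154} = 5760 \cdot \frac{1}{2154} = \frac{960}{359}$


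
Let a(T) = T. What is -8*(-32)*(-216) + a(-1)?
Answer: -55297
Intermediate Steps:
-8*(-32)*(-216) + a(-1) = -8*(-32)*(-216) - 1 = 256*(-216) - 1 = -55296 - 1 = -55297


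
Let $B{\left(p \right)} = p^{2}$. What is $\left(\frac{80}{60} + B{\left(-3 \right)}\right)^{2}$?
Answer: $\frac{961}{9} \approx 106.78$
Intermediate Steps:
$\left(\frac{80}{60} + B{\left(-3 \right)}\right)^{2} = \left(\frac{80}{60} + \left(-3\right)^{2}\right)^{2} = \left(80 \cdot \frac{1}{60} + 9\right)^{2} = \left(\frac{4}{3} + 9\right)^{2} = \left(\frac{31}{3}\right)^{2} = \frac{961}{9}$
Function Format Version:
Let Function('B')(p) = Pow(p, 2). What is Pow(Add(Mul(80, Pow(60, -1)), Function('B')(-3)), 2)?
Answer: Rational(961, 9) ≈ 106.78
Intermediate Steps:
Pow(Add(Mul(80, Pow(60, -1)), Function('B')(-3)), 2) = Pow(Add(Mul(80, Pow(60, -1)), Pow(-3, 2)), 2) = Pow(Add(Mul(80, Rational(1, 60)), 9), 2) = Pow(Add(Rational(4, 3), 9), 2) = Pow(Rational(31, 3), 2) = Rational(961, 9)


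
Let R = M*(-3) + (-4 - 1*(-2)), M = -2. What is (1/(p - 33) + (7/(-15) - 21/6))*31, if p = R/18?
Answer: -43865/354 ≈ -123.91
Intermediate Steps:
R = 4 (R = -2*(-3) + (-4 - 1*(-2)) = 6 + (-4 + 2) = 6 - 2 = 4)
p = 2/9 (p = 4/18 = 4*(1/18) = 2/9 ≈ 0.22222)
(1/(p - 33) + (7/(-15) - 21/6))*31 = (1/(2/9 - 33) + (7/(-15) - 21/6))*31 = (1/(-295/9) + (7*(-1/15) - 21*⅙))*31 = (-9/295 + (-7/15 - 7/2))*31 = (-9/295 - 119/30)*31 = -1415/354*31 = -43865/354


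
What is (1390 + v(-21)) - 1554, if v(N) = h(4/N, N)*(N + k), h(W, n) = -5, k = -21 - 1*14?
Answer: 116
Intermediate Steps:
k = -35 (k = -21 - 14 = -35)
v(N) = 175 - 5*N (v(N) = -5*(N - 35) = -5*(-35 + N) = 175 - 5*N)
(1390 + v(-21)) - 1554 = (1390 + (175 - 5*(-21))) - 1554 = (1390 + (175 + 105)) - 1554 = (1390 + 280) - 1554 = 1670 - 1554 = 116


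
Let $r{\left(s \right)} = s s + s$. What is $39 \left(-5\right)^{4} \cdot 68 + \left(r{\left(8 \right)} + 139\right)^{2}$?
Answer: $1702021$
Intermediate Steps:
$r{\left(s \right)} = s + s^{2}$ ($r{\left(s \right)} = s^{2} + s = s + s^{2}$)
$39 \left(-5\right)^{4} \cdot 68 + \left(r{\left(8 \right)} + 139\right)^{2} = 39 \left(-5\right)^{4} \cdot 68 + \left(8 \left(1 + 8\right) + 139\right)^{2} = 39 \cdot 625 \cdot 68 + \left(8 \cdot 9 + 139\right)^{2} = 24375 \cdot 68 + \left(72 + 139\right)^{2} = 1657500 + 211^{2} = 1657500 + 44521 = 1702021$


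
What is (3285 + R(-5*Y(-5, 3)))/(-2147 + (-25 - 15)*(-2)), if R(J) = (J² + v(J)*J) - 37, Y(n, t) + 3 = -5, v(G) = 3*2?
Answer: -32/13 ≈ -2.4615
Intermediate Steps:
v(G) = 6
Y(n, t) = -8 (Y(n, t) = -3 - 5 = -8)
R(J) = -37 + J² + 6*J (R(J) = (J² + 6*J) - 37 = -37 + J² + 6*J)
(3285 + R(-5*Y(-5, 3)))/(-2147 + (-25 - 15)*(-2)) = (3285 + (-37 + (-5*(-8))² + 6*(-5*(-8))))/(-2147 + (-25 - 15)*(-2)) = (3285 + (-37 + 40² + 6*40))/(-2147 - 40*(-2)) = (3285 + (-37 + 1600 + 240))/(-2147 + 80) = (3285 + 1803)/(-2067) = 5088*(-1/2067) = -32/13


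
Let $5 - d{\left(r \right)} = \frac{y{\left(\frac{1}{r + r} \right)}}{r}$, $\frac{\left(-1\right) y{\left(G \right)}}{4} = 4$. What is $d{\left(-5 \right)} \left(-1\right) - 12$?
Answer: $- \frac{69}{5} \approx -13.8$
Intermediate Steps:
$y{\left(G \right)} = -16$ ($y{\left(G \right)} = \left(-4\right) 4 = -16$)
$d{\left(r \right)} = 5 + \frac{16}{r}$ ($d{\left(r \right)} = 5 - - \frac{16}{r} = 5 + \frac{16}{r}$)
$d{\left(-5 \right)} \left(-1\right) - 12 = \left(5 + \frac{16}{-5}\right) \left(-1\right) - 12 = \left(5 + 16 \left(- \frac{1}{5}\right)\right) \left(-1\right) - 12 = \left(5 - \frac{16}{5}\right) \left(-1\right) - 12 = \frac{9}{5} \left(-1\right) - 12 = - \frac{9}{5} - 12 = - \frac{69}{5}$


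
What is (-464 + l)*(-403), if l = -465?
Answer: 374387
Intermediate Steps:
(-464 + l)*(-403) = (-464 - 465)*(-403) = -929*(-403) = 374387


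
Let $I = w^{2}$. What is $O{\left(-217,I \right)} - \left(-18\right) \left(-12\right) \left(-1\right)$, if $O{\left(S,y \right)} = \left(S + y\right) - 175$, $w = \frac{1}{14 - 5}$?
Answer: $- \frac{14255}{81} \approx -175.99$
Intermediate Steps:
$w = \frac{1}{9} \approx 0.11111$
$I = \frac{1}{81}$ ($I = \left(\frac{1}{9}\right)^{2} = \frac{1}{81} \approx 0.012346$)
$O{\left(S,y \right)} = -175 + S + y$
$O{\left(-217,I \right)} - \left(-18\right) \left(-12\right) \left(-1\right) = \left(-175 - 217 + \frac{1}{81}\right) - \left(-18\right) \left(-12\right) \left(-1\right) = - \frac{31751}{81} - 216 \left(-1\right) = - \frac{31751}{81} - -216 = - \frac{31751}{81} + 216 = - \frac{14255}{81}$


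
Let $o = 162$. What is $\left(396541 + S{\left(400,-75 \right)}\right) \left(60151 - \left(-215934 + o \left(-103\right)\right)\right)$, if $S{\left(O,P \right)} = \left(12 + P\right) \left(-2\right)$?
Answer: $116132594257$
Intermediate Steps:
$S{\left(O,P \right)} = -24 - 2 P$
$\left(396541 + S{\left(400,-75 \right)}\right) \left(60151 - \left(-215934 + o \left(-103\right)\right)\right) = \left(396541 - -126\right) \left(60151 + \left(215934 - 162 \left(-103\right)\right)\right) = \left(396541 + \left(-24 + 150\right)\right) \left(60151 + \left(215934 - -16686\right)\right) = \left(396541 + 126\right) \left(60151 + \left(215934 + 16686\right)\right) = 396667 \left(60151 + 232620\right) = 396667 \cdot 292771 = 116132594257$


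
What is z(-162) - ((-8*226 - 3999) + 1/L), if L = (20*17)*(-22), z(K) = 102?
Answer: 44199321/7480 ≈ 5909.0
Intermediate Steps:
L = -7480 (L = 340*(-22) = -7480)
z(-162) - ((-8*226 - 3999) + 1/L) = 102 - ((-8*226 - 3999) + 1/(-7480)) = 102 - ((-1808 - 3999) - 1/7480) = 102 - (-5807 - 1/7480) = 102 - 1*(-43436361/7480) = 102 + 43436361/7480 = 44199321/7480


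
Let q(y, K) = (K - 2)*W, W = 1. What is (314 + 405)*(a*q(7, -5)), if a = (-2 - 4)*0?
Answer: 0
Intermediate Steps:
q(y, K) = -2 + K (q(y, K) = (K - 2)*1 = (-2 + K)*1 = -2 + K)
a = 0 (a = -6*0 = 0)
(314 + 405)*(a*q(7, -5)) = (314 + 405)*(0*(-2 - 5)) = 719*(0*(-7)) = 719*0 = 0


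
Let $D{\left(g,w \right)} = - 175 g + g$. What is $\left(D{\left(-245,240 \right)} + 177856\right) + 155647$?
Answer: $376133$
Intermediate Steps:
$D{\left(g,w \right)} = - 174 g$
$\left(D{\left(-245,240 \right)} + 177856\right) + 155647 = \left(\left(-174\right) \left(-245\right) + 177856\right) + 155647 = \left(42630 + 177856\right) + 155647 = 220486 + 155647 = 376133$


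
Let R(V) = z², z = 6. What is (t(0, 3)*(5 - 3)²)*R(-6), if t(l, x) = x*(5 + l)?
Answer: 2160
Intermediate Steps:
R(V) = 36 (R(V) = 6² = 36)
(t(0, 3)*(5 - 3)²)*R(-6) = ((3*(5 + 0))*(5 - 3)²)*36 = ((3*5)*2²)*36 = (15*4)*36 = 60*36 = 2160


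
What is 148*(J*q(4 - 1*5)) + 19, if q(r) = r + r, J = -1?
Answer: 315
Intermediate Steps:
q(r) = 2*r
148*(J*q(4 - 1*5)) + 19 = 148*(-2*(4 - 1*5)) + 19 = 148*(-2*(4 - 5)) + 19 = 148*(-2*(-1)) + 19 = 148*(-1*(-2)) + 19 = 148*2 + 19 = 296 + 19 = 315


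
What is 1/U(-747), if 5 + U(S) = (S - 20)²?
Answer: 1/588284 ≈ 1.6999e-6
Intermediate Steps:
U(S) = -5 + (-20 + S)² (U(S) = -5 + (S - 20)² = -5 + (-20 + S)²)
1/U(-747) = 1/(-5 + (-20 - 747)²) = 1/(-5 + (-767)²) = 1/(-5 + 588289) = 1/588284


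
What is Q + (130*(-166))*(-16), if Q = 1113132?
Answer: 1458412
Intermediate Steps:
Q + (130*(-166))*(-16) = 1113132 + (130*(-166))*(-16) = 1113132 - 21580*(-16) = 1113132 + 345280 = 1458412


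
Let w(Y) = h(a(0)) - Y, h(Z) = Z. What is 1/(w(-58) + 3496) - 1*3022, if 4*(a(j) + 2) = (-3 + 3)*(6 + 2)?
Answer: -10734143/3552 ≈ -3022.0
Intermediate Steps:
a(j) = -2 (a(j) = -2 + ((-3 + 3)*(6 + 2))/4 = -2 + (0*8)/4 = -2 + (¼)*0 = -2 + 0 = -2)
w(Y) = -2 - Y
1/(w(-58) + 3496) - 1*3022 = 1/((-2 - 1*(-58)) + 3496) - 1*3022 = 1/((-2 + 58) + 3496) - 3022 = 1/(56 + 3496) - 3022 = 1/3552 - 3022 = -10734143/3552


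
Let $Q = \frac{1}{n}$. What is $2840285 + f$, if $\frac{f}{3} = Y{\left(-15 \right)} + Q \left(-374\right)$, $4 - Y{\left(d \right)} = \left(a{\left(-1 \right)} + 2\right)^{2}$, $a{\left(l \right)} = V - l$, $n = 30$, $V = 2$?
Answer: $\frac{14200923}{5} \approx 2.8402 \cdot 10^{6}$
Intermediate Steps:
$Q = \frac{1}{30} \approx 0.033333$
$a{\left(l \right)} = 2 - l$
$Y{\left(d \right)} = -21$ ($Y{\left(d \right)} = 4 - \left(\left(2 - -1\right) + 2\right)^{2} = 4 - \left(\left(2 + 1\right) + 2\right)^{2} = 4 - \left(3 + 2\right)^{2} = 4 - 5^{2} = 4 - 25 = -21$)
$f = - \frac{502}{5}$ ($f = 3 \left(-21 + \frac{1}{30} \left(-374\right)\right) = 3 \left(-21 - \frac{187}{15}\right) = 3 \left(- \frac{502}{15}\right) = - \frac{502}{5} \approx -100.4$)
$2840285 + f = 2840285 - \frac{502}{5} = \frac{14200923}{5}$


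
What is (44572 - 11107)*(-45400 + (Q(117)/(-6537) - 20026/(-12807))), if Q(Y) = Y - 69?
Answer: -14132375856878990/9302151 ≈ -1.5193e+9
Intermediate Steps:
Q(Y) = -69 + Y
(44572 - 11107)*(-45400 + (Q(117)/(-6537) - 20026/(-12807))) = (44572 - 11107)*(-45400 + ((-69 + 117)/(-6537) - 20026/(-12807))) = 33465*(-45400 + (48*(-1/6537) - 20026*(-1/12807))) = 33465*(-45400 + (-16/2179 + 20026/12807)) = 33465*(-45400 + 43431742/27906453) = 33465*(-1266909534458/27906453) = -14132375856878990/9302151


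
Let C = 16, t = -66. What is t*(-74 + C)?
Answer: 3828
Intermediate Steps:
t*(-74 + C) = -66*(-74 + 16) = -66*(-58) = 3828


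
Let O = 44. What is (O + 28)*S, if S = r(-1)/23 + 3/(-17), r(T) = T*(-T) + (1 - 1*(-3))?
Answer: -1296/391 ≈ -3.3146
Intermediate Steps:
r(T) = 4 - T**2 (r(T) = -T**2 + (1 + 3) = -T**2 + 4 = 4 - T**2)
S = -18/391 (S = (4 - 1*(-1)**2)/23 + 3/(-17) = (4 - 1*1)*(1/23) + 3*(-1/17) = (4 - 1)*(1/23) - 3/17 = 3*(1/23) - 3/17 = 3/23 - 3/17 = -18/391 ≈ -0.046036)
(O + 28)*S = (44 + 28)*(-18/391) = 72*(-18/391) = -1296/391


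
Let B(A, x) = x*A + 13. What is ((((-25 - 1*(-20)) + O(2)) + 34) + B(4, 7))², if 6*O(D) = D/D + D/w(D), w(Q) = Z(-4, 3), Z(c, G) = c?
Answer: 707281/144 ≈ 4911.7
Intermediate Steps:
w(Q) = -4
O(D) = ⅙ - D/24 (O(D) = (D/D + D/(-4))/6 = (1 + D*(-¼))/6 = (1 - D/4)/6 = ⅙ - D/24)
B(A, x) = 13 + A*x (B(A, x) = A*x + 13 = 13 + A*x)
((((-25 - 1*(-20)) + O(2)) + 34) + B(4, 7))² = ((((-25 - 1*(-20)) + (⅙ - 1/24*2)) + 34) + (13 + 4*7))² = ((((-25 + 20) + (⅙ - 1/12)) + 34) + (13 + 28))² = (((-5 + 1/12) + 34) + 41)² = ((-59/12 + 34) + 41)² = (349/12 + 41)² = (841/12)² = 707281/144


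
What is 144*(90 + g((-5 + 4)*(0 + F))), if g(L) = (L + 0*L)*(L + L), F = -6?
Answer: 23328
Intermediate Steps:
g(L) = 2*L² (g(L) = (L + 0)*(2*L) = L*(2*L) = 2*L²)
144*(90 + g((-5 + 4)*(0 + F))) = 144*(90 + 2*((-5 + 4)*(0 - 6))²) = 144*(90 + 2*(-1*(-6))²) = 144*(90 + 2*6²) = 144*(90 + 2*36) = 144*(90 + 72) = 144*162 = 23328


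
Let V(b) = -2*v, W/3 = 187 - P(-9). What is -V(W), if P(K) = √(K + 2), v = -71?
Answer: -142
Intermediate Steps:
P(K) = √(2 + K)
W = 561 - 3*I*√7 (W = 3*(187 - √(2 - 9)) = 3*(187 - √(-7)) = 3*(187 - I*√7) = 561 - 3*I*√7 ≈ 561.0 - 7.9373*I)
V(b) = 142 (V(b) = -2*(-71) = 142)
-V(W) = -1*142 = -142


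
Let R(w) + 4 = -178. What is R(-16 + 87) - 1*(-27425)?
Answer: 27243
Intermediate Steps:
R(w) = -182 (R(w) = -4 - 178 = -182)
R(-16 + 87) - 1*(-27425) = -182 - 1*(-27425) = -182 + 27425 = 27243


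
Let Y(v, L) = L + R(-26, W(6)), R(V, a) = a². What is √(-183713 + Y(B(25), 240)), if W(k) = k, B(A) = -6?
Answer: I*√183437 ≈ 428.3*I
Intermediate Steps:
Y(v, L) = 36 + L (Y(v, L) = L + 6² = L + 36 = 36 + L)
√(-183713 + Y(B(25), 240)) = √(-183713 + (36 + 240)) = √(-183713 + 276) = √(-183437) = I*√183437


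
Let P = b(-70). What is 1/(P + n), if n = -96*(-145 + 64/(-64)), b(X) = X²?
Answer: 1/18916 ≈ 5.2865e-5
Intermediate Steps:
P = 4900 (P = (-70)² = 4900)
n = 14016 (n = -96*(-145 + 64*(-1/64)) = -96*(-145 - 1) = -96*(-146) = 14016)
1/(P + n) = 1/(4900 + 14016) = 1/18916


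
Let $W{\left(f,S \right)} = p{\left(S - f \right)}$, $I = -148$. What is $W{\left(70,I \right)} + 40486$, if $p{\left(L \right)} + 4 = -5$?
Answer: $40477$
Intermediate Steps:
$p{\left(L \right)} = -9$ ($p{\left(L \right)} = -4 - 5 = -9$)
$W{\left(f,S \right)} = -9$
$W{\left(70,I \right)} + 40486 = -9 + 40486 = 40477$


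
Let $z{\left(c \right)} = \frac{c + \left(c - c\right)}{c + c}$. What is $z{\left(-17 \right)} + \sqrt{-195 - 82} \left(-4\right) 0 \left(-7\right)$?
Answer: $\frac{1}{2} \approx 0.5$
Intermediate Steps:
$z{\left(c \right)} = \frac{1}{2}$ ($z{\left(c \right)} = \frac{c + 0}{2 c} = c \frac{1}{2 c} = \frac{1}{2}$)
$z{\left(-17 \right)} + \sqrt{-195 - 82} \left(-4\right) 0 \left(-7\right) = \frac{1}{2} + \sqrt{-195 - 82} \left(-4\right) 0 \left(-7\right) = \frac{1}{2} + \sqrt{-277} \cdot 0 \left(-7\right) = \frac{1}{2} + i \sqrt{277} \cdot 0 = \frac{1}{2} + 0 = \frac{1}{2}$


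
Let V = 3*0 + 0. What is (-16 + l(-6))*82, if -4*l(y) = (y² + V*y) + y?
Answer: -1927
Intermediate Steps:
V = 0 (V = 0 + 0 = 0)
l(y) = -y/4 - y²/4 (l(y) = -((y² + 0*y) + y)/4 = -((y² + 0) + y)/4 = -(y² + y)/4 = -(y + y²)/4 = -y/4 - y²/4)
(-16 + l(-6))*82 = (-16 - ¼*(-6)*(1 - 6))*82 = (-16 - ¼*(-6)*(-5))*82 = (-16 - 15/2)*82 = -47/2*82 = -1927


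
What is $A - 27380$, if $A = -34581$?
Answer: $-61961$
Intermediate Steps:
$A - 27380 = -34581 - 27380 = -61961$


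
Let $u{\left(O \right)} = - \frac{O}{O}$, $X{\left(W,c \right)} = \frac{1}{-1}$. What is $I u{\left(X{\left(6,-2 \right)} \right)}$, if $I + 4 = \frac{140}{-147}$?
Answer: $\frac{104}{21} \approx 4.9524$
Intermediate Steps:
$X{\left(W,c \right)} = -1$
$u{\left(O \right)} = -1$ ($u{\left(O \right)} = \left(-1\right) 1 = -1$)
$I = - \frac{104}{21}$ ($I = -4 + \frac{140}{-147} = -4 + 140 \left(- \frac{1}{147}\right) = -4 - \frac{20}{21} = - \frac{104}{21} \approx -4.9524$)
$I u{\left(X{\left(6,-2 \right)} \right)} = \left(- \frac{104}{21}\right) \left(-1\right) = \frac{104}{21}$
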